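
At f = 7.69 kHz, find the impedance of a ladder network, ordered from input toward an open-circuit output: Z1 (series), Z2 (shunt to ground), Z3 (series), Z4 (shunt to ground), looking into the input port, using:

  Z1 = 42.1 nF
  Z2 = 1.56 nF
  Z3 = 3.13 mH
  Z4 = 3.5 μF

Step 1 — Angular frequency: ω = 2π·f = 2π·7690 = 4.832e+04 rad/s.
Step 2 — Component impedances:
  Z1: Z = 1/(jωC) = -j/(ω·C) = 0 - j491.6 Ω
  Z2: Z = 1/(jωC) = -j/(ω·C) = 0 - j1.327e+04 Ω
  Z3: Z = jωL = j·4.832e+04·0.00313 = 0 + j151.2 Ω
  Z4: Z = 1/(jωC) = -j/(ω·C) = 0 - j5.913 Ω
Step 3 — Ladder network (open output): work backward from the far end, alternating series and parallel combinations. Z_in = 0 - j344.7 Ω = 344.7∠-90.0° Ω.

Z = 0 - j344.7 Ω = 344.7∠-90.0° Ω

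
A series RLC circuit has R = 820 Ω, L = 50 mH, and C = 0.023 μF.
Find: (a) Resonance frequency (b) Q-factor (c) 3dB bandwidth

Step 1 — Resonance: ω₀ = 1/√(LC) = 1/√(0.05·2.3e-08) = 2.949e+04 rad/s.
Step 2 — f₀ = ω₀/(2π) = 4693 Hz.
Step 3 — Series Q: Q = ω₀L/R = 2.949e+04·0.05/820 = 1.798.
Step 4 — Bandwidth: Δω = ω₀/Q = 1.64e+04 rad/s; BW = Δω/(2π) = 2610 Hz.

(a) f₀ = 4693 Hz  (b) Q = 1.798  (c) BW = 2610 Hz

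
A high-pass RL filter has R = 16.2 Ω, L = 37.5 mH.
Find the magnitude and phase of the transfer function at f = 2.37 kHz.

Step 1 — Angular frequency: ω = 2π·2370 = 1.489e+04 rad/s.
Step 2 — Transfer function: H(jω) = jωL/(R + jωL).
Step 3 — Numerator jωL = j·558.4; denominator R + jωL = 16.2 + j558.4.
Step 4 — H = 0.9992 + j0.02899.
Step 5 — Magnitude: |H| = 0.9996 (-0.0 dB); phase: φ = 1.7°.

|H| = 0.9996 (-0.0 dB), φ = 1.7°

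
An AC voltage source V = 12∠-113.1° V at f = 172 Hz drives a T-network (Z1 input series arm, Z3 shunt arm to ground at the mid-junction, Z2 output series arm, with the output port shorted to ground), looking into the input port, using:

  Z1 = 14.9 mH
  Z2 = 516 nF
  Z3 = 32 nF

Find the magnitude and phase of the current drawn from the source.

Step 1 — Angular frequency: ω = 2π·f = 2π·172 = 1081 rad/s.
Step 2 — Component impedances:
  Z1: Z = jωL = j·1081·0.0149 = 0 + j16.1 Ω
  Z2: Z = 1/(jωC) = -j/(ω·C) = 0 - j1793 Ω
  Z3: Z = 1/(jωC) = -j/(ω·C) = 0 - j2.892e+04 Ω
Step 3 — With the output port shorted to ground, the output series arm Z2 runs from the junction to ground; the shunt arm Z3 also runs from the junction to ground. They appear in parallel: Z3 || Z2 = 0 - j1689 Ω.
Step 4 — Series with input arm Z1: Z_in = Z1 + (Z3 || Z2) = 0 - j1672 Ω = 1672∠-90.0° Ω.
Step 5 — Source phasor: V = 12∠-113.1° V = -4.708 - j11.04 V.
Step 6 — Ohm's law: I = V / Z_total = (-4.708 - j11.04) / (0 - j1672) = 0.0066 - j0.002815 A.
Step 7 — Convert to polar: |I| = 0.007175 A, ∠I = -23.1°.

I = 0.007175∠-23.1° A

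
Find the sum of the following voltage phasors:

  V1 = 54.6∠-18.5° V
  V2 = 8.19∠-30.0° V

Step 1 — Convert each phasor to rectangular form:
  V1 = 54.6·(cos(-18.5°) + j·sin(-18.5°)) = 51.78 - j17.32 V
  V2 = 8.19·(cos(-30.0°) + j·sin(-30.0°)) = 7.093 - j4.095 V
Step 2 — Sum components: V_total = 58.87 - j21.42 V.
Step 3 — Convert to polar: |V_total| = 62.65 V, ∠V_total = -20.0°.

V_total = 62.65∠-20.0° V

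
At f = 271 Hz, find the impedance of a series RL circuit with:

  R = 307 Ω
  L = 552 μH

Step 1 — Angular frequency: ω = 2π·f = 2π·271 = 1703 rad/s.
Step 2 — Component impedances:
  R: Z = R = 307 Ω
  L: Z = jωL = j·1703·0.000552 = 0 + j0.9399 Ω
Step 3 — Series combination: Z_total = R + L = 307 + j0.9399 Ω = 307∠0.2° Ω.

Z = 307 + j0.9399 Ω = 307∠0.2° Ω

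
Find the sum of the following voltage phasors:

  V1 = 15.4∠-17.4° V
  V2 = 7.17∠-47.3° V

Step 1 — Convert each phasor to rectangular form:
  V1 = 15.4·(cos(-17.4°) + j·sin(-17.4°)) = 14.7 - j4.605 V
  V2 = 7.17·(cos(-47.3°) + j·sin(-47.3°)) = 4.862 - j5.269 V
Step 2 — Sum components: V_total = 19.56 - j9.875 V.
Step 3 — Convert to polar: |V_total| = 21.91 V, ∠V_total = -26.8°.

V_total = 21.91∠-26.8° V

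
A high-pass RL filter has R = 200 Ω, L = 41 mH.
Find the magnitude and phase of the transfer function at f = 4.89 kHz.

Step 1 — Angular frequency: ω = 2π·4890 = 3.072e+04 rad/s.
Step 2 — Transfer function: H(jω) = jωL/(R + jωL).
Step 3 — Numerator jωL = j·1260; denominator R + jωL = 200 + j1260.
Step 4 — H = 0.9754 + j0.1549.
Step 5 — Magnitude: |H| = 0.9876 (-0.1 dB); phase: φ = 9.0°.

|H| = 0.9876 (-0.1 dB), φ = 9.0°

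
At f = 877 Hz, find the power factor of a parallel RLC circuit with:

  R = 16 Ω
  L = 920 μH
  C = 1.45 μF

Step 1 — Angular frequency: ω = 2π·f = 2π·877 = 5510 rad/s.
Step 2 — Component impedances:
  R: Z = R = 16 Ω
  L: Z = jωL = j·5510·0.00092 = 0 + j5.07 Ω
  C: Z = 1/(jωC) = -j/(ω·C) = 0 - j125.2 Ω
Step 3 — Parallel combination: 1/Z_total = 1/R + 1/L + 1/C; Z_total = 1.573 + j4.764 Ω = 5.017∠71.7° Ω.
Step 4 — Power factor: PF = cos(φ) = Re(Z)/|Z| = 1.5732/5.0171 = 0.3136.
Step 5 — Type: Im(Z) = 4.764 ⇒ lagging (phase φ = 71.7°).

PF = 0.3136 (lagging, φ = 71.7°)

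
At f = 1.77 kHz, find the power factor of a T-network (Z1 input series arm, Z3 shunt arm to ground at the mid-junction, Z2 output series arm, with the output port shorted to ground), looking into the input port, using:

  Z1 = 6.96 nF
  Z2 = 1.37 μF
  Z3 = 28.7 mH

Step 1 — Angular frequency: ω = 2π·f = 2π·1770 = 1.112e+04 rad/s.
Step 2 — Component impedances:
  Z1: Z = 1/(jωC) = -j/(ω·C) = 0 - j1.292e+04 Ω
  Z2: Z = 1/(jωC) = -j/(ω·C) = 0 - j65.63 Ω
  Z3: Z = jωL = j·1.112e+04·0.0287 = 0 + j319.2 Ω
Step 3 — With the output port shorted to ground, the output series arm Z2 runs from the junction to ground; the shunt arm Z3 also runs from the junction to ground. They appear in parallel: Z3 || Z2 = 0 - j82.62 Ω.
Step 4 — Series with input arm Z1: Z_in = Z1 + (Z3 || Z2) = 0 - j1.3e+04 Ω = 1.3e+04∠-90.0° Ω.
Step 5 — Power factor: PF = cos(φ) = Re(Z)/|Z| = 0/1.3e+04 = 0.
Step 6 — Type: Im(Z) = -1.3e+04 ⇒ leading (phase φ = -90.0°).

PF = 0 (leading, φ = -90.0°)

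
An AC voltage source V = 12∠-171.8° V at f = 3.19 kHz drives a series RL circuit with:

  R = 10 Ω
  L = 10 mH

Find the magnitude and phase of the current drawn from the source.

Step 1 — Angular frequency: ω = 2π·f = 2π·3190 = 2.004e+04 rad/s.
Step 2 — Component impedances:
  R: Z = R = 10 Ω
  L: Z = jωL = j·2.004e+04·0.01 = 0 + j200.4 Ω
Step 3 — Series combination: Z_total = R + L = 10 + j200.4 Ω = 200.7∠87.1° Ω.
Step 4 — Source phasor: V = 12∠-171.8° V = -11.88 - j1.712 V.
Step 5 — Ohm's law: I = V / Z_total = (-11.88 - j1.712) / (10 + j200.4) = -0.01147 + j0.05869 A.
Step 6 — Convert to polar: |I| = 0.0598 A, ∠I = 101.1°.

I = 0.0598∠101.1° A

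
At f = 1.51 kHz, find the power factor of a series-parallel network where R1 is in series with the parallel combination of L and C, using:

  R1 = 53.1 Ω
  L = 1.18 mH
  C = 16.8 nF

Step 1 — Angular frequency: ω = 2π·f = 2π·1510 = 9488 rad/s.
Step 2 — Component impedances:
  R1: Z = R = 53.1 Ω
  L: Z = jωL = j·9488·0.00118 = 0 + j11.2 Ω
  C: Z = 1/(jωC) = -j/(ω·C) = 0 - j6274 Ω
Step 3 — Parallel branch: L || C = 1/(1/L + 1/C) = 0 + j11.22 Ω.
Step 4 — Series with R1: Z_total = R1 + (L || C) = 53.1 + j11.22 Ω = 54.27∠11.9° Ω.
Step 5 — Power factor: PF = cos(φ) = Re(Z)/|Z| = 53.1/54.27 = 0.9784.
Step 6 — Type: Im(Z) = 11.22 ⇒ lagging (phase φ = 11.9°).

PF = 0.9784 (lagging, φ = 11.9°)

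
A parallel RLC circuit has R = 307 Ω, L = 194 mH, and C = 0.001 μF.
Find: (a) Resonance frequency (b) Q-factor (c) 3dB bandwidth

Step 1 — Resonance: ω₀ = 1/√(LC) = 1/√(0.194·1e-09) = 7.18e+04 rad/s.
Step 2 — f₀ = ω₀/(2π) = 1.143e+04 Hz.
Step 3 — Parallel Q: Q = R/(ω₀L) = 307/(7.18e+04·0.194) = 0.02204.
Step 4 — Bandwidth: Δω = ω₀/Q = 3.257e+06 rad/s; BW = Δω/(2π) = 5.184e+05 Hz.

(a) f₀ = 1.143e+04 Hz  (b) Q = 0.02204  (c) BW = 5.184e+05 Hz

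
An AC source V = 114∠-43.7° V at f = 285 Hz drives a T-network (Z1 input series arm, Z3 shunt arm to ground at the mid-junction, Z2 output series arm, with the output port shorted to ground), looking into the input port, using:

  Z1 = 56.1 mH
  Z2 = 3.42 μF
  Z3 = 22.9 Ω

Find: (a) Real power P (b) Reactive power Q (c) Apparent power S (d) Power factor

Step 1 — Angular frequency: ω = 2π·f = 2π·285 = 1791 rad/s.
Step 2 — Component impedances:
  Z1: Z = jωL = j·1791·0.0561 = 0 + j100.5 Ω
  Z2: Z = 1/(jωC) = -j/(ω·C) = 0 - j163.3 Ω
  Z3: Z = R = 22.9 Ω
Step 3 — With the output port shorted to ground, the output series arm Z2 runs from the junction to ground; the shunt arm Z3 also runs from the junction to ground. They appear in parallel: Z3 || Z2 = 22.46 - j3.15 Ω.
Step 4 — Series with input arm Z1: Z_in = Z1 + (Z3 || Z2) = 22.46 + j97.31 Ω = 99.87∠77.0° Ω.
Step 5 — Source phasor: V = 114∠-43.7° V = 82.42 - j78.76 V.
Step 6 — Current: I = V / Z = -0.5829 - j0.9815 A = 1.142∠-120.7° A.
Step 7 — Complex power: S = V·I* = 29.26 + j126.8 VA.
Step 8 — Real power: P = Re(S) = 29.26 W.
Step 9 — Reactive power: Q = Im(S) = 126.8 VAR.
Step 10 — Apparent power: |S| = 130.1 VA.
Step 11 — Power factor: PF = P/|S| = 0.2249 (lagging).

(a) P = 29.26 W  (b) Q = 126.8 VAR  (c) S = 130.1 VA  (d) PF = 0.2249 (lagging)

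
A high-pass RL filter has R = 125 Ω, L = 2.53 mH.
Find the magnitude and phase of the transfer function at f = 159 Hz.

Step 1 — Angular frequency: ω = 2π·159 = 999 rad/s.
Step 2 — Transfer function: H(jω) = jωL/(R + jωL).
Step 3 — Numerator jωL = j·2.528; denominator R + jωL = 125 + j2.528.
Step 4 — H = 0.0004087 + j0.02021.
Step 5 — Magnitude: |H| = 0.02022 (-33.9 dB); phase: φ = 88.8°.

|H| = 0.02022 (-33.9 dB), φ = 88.8°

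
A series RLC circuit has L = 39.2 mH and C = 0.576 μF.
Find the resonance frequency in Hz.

Step 1 — Resonance condition Im(Z)=0 gives ω₀ = 1/√(LC).
Step 2 — ω₀ = 1/√(0.0392·5.76e-07) = 6655 rad/s.
Step 3 — f₀ = ω₀/(2π) = 1059 Hz.

f₀ = 1059 Hz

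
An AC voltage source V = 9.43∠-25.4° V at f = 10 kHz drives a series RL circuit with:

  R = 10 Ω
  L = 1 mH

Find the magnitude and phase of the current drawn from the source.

Step 1 — Angular frequency: ω = 2π·f = 2π·1e+04 = 6.283e+04 rad/s.
Step 2 — Component impedances:
  R: Z = R = 10 Ω
  L: Z = jωL = j·6.283e+04·0.001 = 0 + j62.83 Ω
Step 3 — Series combination: Z_total = R + L = 10 + j62.83 Ω = 63.62∠81.0° Ω.
Step 4 — Source phasor: V = 9.43∠-25.4° V = 8.518 - j4.045 V.
Step 5 — Ohm's law: I = V / Z_total = (8.518 - j4.045) / (10 + j62.83) = -0.04174 - j0.1422 A.
Step 6 — Convert to polar: |I| = 0.1482 A, ∠I = -106.4°.

I = 0.1482∠-106.4° A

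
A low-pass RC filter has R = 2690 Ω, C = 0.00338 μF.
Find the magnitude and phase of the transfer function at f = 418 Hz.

Step 1 — Angular frequency: ω = 2π·418 = 2626 rad/s.
Step 2 — Transfer function: H(jω) = 1/(1 + jωRC).
Step 3 — Denominator: 1 + jωRC = 1 + j·2626·2690·3.38e-09 = 1 + j0.02388.
Step 4 — H = 0.9994 - j0.02387.
Step 5 — Magnitude: |H| = 0.9997 (-0.0 dB); phase: φ = -1.4°.

|H| = 0.9997 (-0.0 dB), φ = -1.4°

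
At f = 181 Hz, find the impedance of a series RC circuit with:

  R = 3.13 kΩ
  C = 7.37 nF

Step 1 — Angular frequency: ω = 2π·f = 2π·181 = 1137 rad/s.
Step 2 — Component impedances:
  R: Z = R = 3130 Ω
  C: Z = 1/(jωC) = -j/(ω·C) = 0 - j1.193e+05 Ω
Step 3 — Series combination: Z_total = R + C = 3130 - j1.193e+05 Ω = 1.194e+05∠-88.5° Ω.

Z = 3130 - j1.193e+05 Ω = 1.194e+05∠-88.5° Ω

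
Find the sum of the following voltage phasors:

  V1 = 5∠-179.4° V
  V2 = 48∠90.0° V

Step 1 — Convert each phasor to rectangular form:
  V1 = 5·(cos(-179.4°) + j·sin(-179.4°)) = -5 - j0.05236 V
  V2 = 48·(cos(90.0°) + j·sin(90.0°)) = 0 + j48 V
Step 2 — Sum components: V_total = -5 + j47.95 V.
Step 3 — Convert to polar: |V_total| = 48.21 V, ∠V_total = 96.0°.

V_total = 48.21∠96.0° V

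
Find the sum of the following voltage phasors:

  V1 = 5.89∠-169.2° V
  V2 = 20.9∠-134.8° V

Step 1 — Convert each phasor to rectangular form:
  V1 = 5.89·(cos(-169.2°) + j·sin(-169.2°)) = -5.786 - j1.104 V
  V2 = 20.9·(cos(-134.8°) + j·sin(-134.8°)) = -14.73 - j14.83 V
Step 2 — Sum components: V_total = -20.51 - j15.93 V.
Step 3 — Convert to polar: |V_total| = 25.97 V, ∠V_total = -142.2°.

V_total = 25.97∠-142.2° V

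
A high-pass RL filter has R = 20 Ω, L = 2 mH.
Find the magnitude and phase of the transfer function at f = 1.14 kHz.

Step 1 — Angular frequency: ω = 2π·1140 = 7163 rad/s.
Step 2 — Transfer function: H(jω) = jωL/(R + jωL).
Step 3 — Numerator jωL = j·14.33; denominator R + jωL = 20 + j14.33.
Step 4 — H = 0.3391 + j0.4734.
Step 5 — Magnitude: |H| = 0.5823 (-4.7 dB); phase: φ = 54.4°.

|H| = 0.5823 (-4.7 dB), φ = 54.4°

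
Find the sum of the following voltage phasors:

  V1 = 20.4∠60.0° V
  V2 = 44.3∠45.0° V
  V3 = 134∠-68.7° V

Step 1 — Convert each phasor to rectangular form:
  V1 = 20.4·(cos(60.0°) + j·sin(60.0°)) = 10.2 + j17.67 V
  V2 = 44.3·(cos(45.0°) + j·sin(45.0°)) = 31.32 + j31.32 V
  V3 = 134·(cos(-68.7°) + j·sin(-68.7°)) = 48.68 - j124.8 V
Step 2 — Sum components: V_total = 90.2 - j75.85 V.
Step 3 — Convert to polar: |V_total| = 117.9 V, ∠V_total = -40.1°.

V_total = 117.9∠-40.1° V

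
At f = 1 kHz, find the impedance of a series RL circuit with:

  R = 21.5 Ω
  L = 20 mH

Step 1 — Angular frequency: ω = 2π·f = 2π·1000 = 6283 rad/s.
Step 2 — Component impedances:
  R: Z = R = 21.5 Ω
  L: Z = jωL = j·6283·0.02 = 0 + j125.7 Ω
Step 3 — Series combination: Z_total = R + L = 21.5 + j125.7 Ω = 127.5∠80.3° Ω.

Z = 21.5 + j125.7 Ω = 127.5∠80.3° Ω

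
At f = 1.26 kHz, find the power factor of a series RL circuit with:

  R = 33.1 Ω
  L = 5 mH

Step 1 — Angular frequency: ω = 2π·f = 2π·1260 = 7917 rad/s.
Step 2 — Component impedances:
  R: Z = R = 33.1 Ω
  L: Z = jωL = j·7917·0.005 = 0 + j39.58 Ω
Step 3 — Series combination: Z_total = R + L = 33.1 + j39.58 Ω = 51.6∠50.1° Ω.
Step 4 — Power factor: PF = cos(φ) = Re(Z)/|Z| = 33.1/51.6 = 0.6415.
Step 5 — Type: Im(Z) = 39.58 ⇒ lagging (phase φ = 50.1°).

PF = 0.6415 (lagging, φ = 50.1°)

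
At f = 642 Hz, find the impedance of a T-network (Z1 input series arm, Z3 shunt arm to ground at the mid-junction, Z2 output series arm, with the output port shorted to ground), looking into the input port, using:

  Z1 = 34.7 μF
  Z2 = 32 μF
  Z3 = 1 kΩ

Step 1 — Angular frequency: ω = 2π·f = 2π·642 = 4034 rad/s.
Step 2 — Component impedances:
  Z1: Z = 1/(jωC) = -j/(ω·C) = 0 - j7.144 Ω
  Z2: Z = 1/(jωC) = -j/(ω·C) = 0 - j7.747 Ω
  Z3: Z = R = 1000 Ω
Step 3 — With the output port shorted to ground, the output series arm Z2 runs from the junction to ground; the shunt arm Z3 also runs from the junction to ground. They appear in parallel: Z3 || Z2 = 0.06001 - j7.747 Ω.
Step 4 — Series with input arm Z1: Z_in = Z1 + (Z3 || Z2) = 0.06001 - j14.89 Ω = 14.89∠-89.8° Ω.

Z = 0.06001 - j14.89 Ω = 14.89∠-89.8° Ω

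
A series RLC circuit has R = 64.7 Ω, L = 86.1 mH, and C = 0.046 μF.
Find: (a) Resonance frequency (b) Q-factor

Step 1 — Resonance condition Im(Z)=0 gives ω₀ = 1/√(LC).
Step 2 — ω₀ = 1/√(0.0861·4.6e-08) = 1.589e+04 rad/s.
Step 3 — f₀ = ω₀/(2π) = 2529 Hz.
Step 4 — Series Q: Q = ω₀L/R = 1.589e+04·0.0861/64.7 = 21.15.

(a) f₀ = 2529 Hz  (b) Q = 21.15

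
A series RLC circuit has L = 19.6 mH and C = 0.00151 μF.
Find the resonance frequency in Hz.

Step 1 — Resonance condition Im(Z)=0 gives ω₀ = 1/√(LC).
Step 2 — ω₀ = 1/√(0.0196·1.51e-09) = 1.838e+05 rad/s.
Step 3 — f₀ = ω₀/(2π) = 2.926e+04 Hz.

f₀ = 2.926e+04 Hz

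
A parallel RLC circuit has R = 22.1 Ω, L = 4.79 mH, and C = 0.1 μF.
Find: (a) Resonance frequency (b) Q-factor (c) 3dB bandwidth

Step 1 — Resonance: ω₀ = 1/√(LC) = 1/√(0.00479·1e-07) = 4.569e+04 rad/s.
Step 2 — f₀ = ω₀/(2π) = 7272 Hz.
Step 3 — Parallel Q: Q = R/(ω₀L) = 22.1/(4.569e+04·0.00479) = 0.101.
Step 4 — Bandwidth: Δω = ω₀/Q = 4.525e+05 rad/s; BW = Δω/(2π) = 7.202e+04 Hz.

(a) f₀ = 7272 Hz  (b) Q = 0.101  (c) BW = 7.202e+04 Hz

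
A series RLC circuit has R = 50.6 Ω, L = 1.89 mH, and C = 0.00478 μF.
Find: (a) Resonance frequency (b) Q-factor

Step 1 — Resonance condition Im(Z)=0 gives ω₀ = 1/√(LC).
Step 2 — ω₀ = 1/√(0.00189·4.78e-09) = 3.327e+05 rad/s.
Step 3 — f₀ = ω₀/(2π) = 5.295e+04 Hz.
Step 4 — Series Q: Q = ω₀L/R = 3.327e+05·0.00189/50.6 = 12.43.

(a) f₀ = 5.295e+04 Hz  (b) Q = 12.43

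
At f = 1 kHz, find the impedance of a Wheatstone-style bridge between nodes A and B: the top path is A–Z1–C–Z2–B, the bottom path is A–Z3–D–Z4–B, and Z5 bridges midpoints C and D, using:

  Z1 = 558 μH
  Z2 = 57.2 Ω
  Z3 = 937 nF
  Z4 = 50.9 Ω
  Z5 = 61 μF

Step 1 — Angular frequency: ω = 2π·f = 2π·1000 = 6283 rad/s.
Step 2 — Component impedances:
  Z1: Z = jωL = j·6283·0.000558 = 0 + j3.506 Ω
  Z2: Z = R = 57.2 Ω
  Z3: Z = 1/(jωC) = -j/(ω·C) = 0 - j169.9 Ω
  Z4: Z = R = 50.9 Ω
  Z5: Z = 1/(jωC) = -j/(ω·C) = 0 - j2.609 Ω
Step 3 — Bridge requires nodal analysis (the Z5 bridge couples midpoints C and D, so the two paths cannot be reduced to a simple series/parallel combination). Setting node B to ground and injecting 1 A at node A, the 3-node admittance system at A, C, D solves to V_A = Z_AB = 26.95 + j2.803 Ω = 27.1∠5.9° Ω.

Z = 26.95 + j2.803 Ω = 27.1∠5.9° Ω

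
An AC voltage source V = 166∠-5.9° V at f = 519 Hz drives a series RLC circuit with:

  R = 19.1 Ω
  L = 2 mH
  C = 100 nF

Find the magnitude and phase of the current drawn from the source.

Step 1 — Angular frequency: ω = 2π·f = 2π·519 = 3261 rad/s.
Step 2 — Component impedances:
  R: Z = R = 19.1 Ω
  L: Z = jωL = j·3261·0.002 = 0 + j6.522 Ω
  C: Z = 1/(jωC) = -j/(ω·C) = 0 - j3067 Ω
Step 3 — Series combination: Z_total = R + L + C = 19.1 - j3060 Ω = 3060∠-89.6° Ω.
Step 4 — Source phasor: V = 166∠-5.9° V = 165.1 - j17.06 V.
Step 5 — Ohm's law: I = V / Z_total = (165.1 - j17.06) / (19.1 - j3060) = 0.005913 + j0.05392 A.
Step 6 — Convert to polar: |I| = 0.05425 A, ∠I = 83.7°.

I = 0.05425∠83.7° A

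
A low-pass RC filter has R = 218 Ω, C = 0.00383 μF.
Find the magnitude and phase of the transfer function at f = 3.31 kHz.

Step 1 — Angular frequency: ω = 2π·3310 = 2.08e+04 rad/s.
Step 2 — Transfer function: H(jω) = 1/(1 + jωRC).
Step 3 — Denominator: 1 + jωRC = 1 + j·2.08e+04·218·3.83e-09 = 1 + j0.01736.
Step 4 — H = 0.9997 - j0.01736.
Step 5 — Magnitude: |H| = 0.9998 (-0.0 dB); phase: φ = -1.0°.

|H| = 0.9998 (-0.0 dB), φ = -1.0°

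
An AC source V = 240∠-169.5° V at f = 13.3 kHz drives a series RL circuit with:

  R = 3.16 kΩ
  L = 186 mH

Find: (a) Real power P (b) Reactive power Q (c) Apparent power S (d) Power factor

Step 1 — Angular frequency: ω = 2π·f = 2π·1.33e+04 = 8.357e+04 rad/s.
Step 2 — Component impedances:
  R: Z = R = 3160 Ω
  L: Z = jωL = j·8.357e+04·0.186 = 0 + j1.554e+04 Ω
Step 3 — Series combination: Z_total = R + L = 3160 + j1.554e+04 Ω = 1.586e+04∠78.5° Ω.
Step 4 — Source phasor: V = 240∠-169.5° V = -236 - j43.74 V.
Step 5 — Current: I = V / Z = -0.005666 + j0.01403 A = 0.01513∠112.0° A.
Step 6 — Complex power: S = V·I* = 0.7235 + j3.559 VA.
Step 7 — Real power: P = Re(S) = 0.7235 W.
Step 8 — Reactive power: Q = Im(S) = 3.559 VAR.
Step 9 — Apparent power: |S| = 3.631 VA.
Step 10 — Power factor: PF = P/|S| = 0.1992 (lagging).

(a) P = 0.7235 W  (b) Q = 3.559 VAR  (c) S = 3.631 VA  (d) PF = 0.1992 (lagging)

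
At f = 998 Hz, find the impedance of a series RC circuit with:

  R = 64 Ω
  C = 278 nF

Step 1 — Angular frequency: ω = 2π·f = 2π·998 = 6271 rad/s.
Step 2 — Component impedances:
  R: Z = R = 64 Ω
  C: Z = 1/(jωC) = -j/(ω·C) = 0 - j573.6 Ω
Step 3 — Series combination: Z_total = R + C = 64 - j573.6 Ω = 577.2∠-83.6° Ω.

Z = 64 - j573.6 Ω = 577.2∠-83.6° Ω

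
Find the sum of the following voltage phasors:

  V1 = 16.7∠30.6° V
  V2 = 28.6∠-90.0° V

Step 1 — Convert each phasor to rectangular form:
  V1 = 16.7·(cos(30.6°) + j·sin(30.6°)) = 14.37 + j8.501 V
  V2 = 28.6·(cos(-90.0°) + j·sin(-90.0°)) = 0 - j28.6 V
Step 2 — Sum components: V_total = 14.37 - j20.1 V.
Step 3 — Convert to polar: |V_total| = 24.71 V, ∠V_total = -54.4°.

V_total = 24.71∠-54.4° V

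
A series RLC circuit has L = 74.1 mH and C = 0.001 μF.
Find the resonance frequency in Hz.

Step 1 — Resonance condition Im(Z)=0 gives ω₀ = 1/√(LC).
Step 2 — ω₀ = 1/√(0.0741·1e-09) = 1.162e+05 rad/s.
Step 3 — f₀ = ω₀/(2π) = 1.849e+04 Hz.

f₀ = 1.849e+04 Hz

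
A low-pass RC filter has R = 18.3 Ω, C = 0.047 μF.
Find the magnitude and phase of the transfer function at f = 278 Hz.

Step 1 — Angular frequency: ω = 2π·278 = 1747 rad/s.
Step 2 — Transfer function: H(jω) = 1/(1 + jωRC).
Step 3 — Denominator: 1 + jωRC = 1 + j·1747·18.3·4.7e-08 = 1 + j0.001502.
Step 4 — H = 1 - j0.001502.
Step 5 — Magnitude: |H| = 1 (-0.0 dB); phase: φ = -0.1°.

|H| = 1 (-0.0 dB), φ = -0.1°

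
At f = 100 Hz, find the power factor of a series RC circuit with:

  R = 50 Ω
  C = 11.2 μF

Step 1 — Angular frequency: ω = 2π·f = 2π·100 = 628.3 rad/s.
Step 2 — Component impedances:
  R: Z = R = 50 Ω
  C: Z = 1/(jωC) = -j/(ω·C) = 0 - j142.1 Ω
Step 3 — Series combination: Z_total = R + C = 50 - j142.1 Ω = 150.6∠-70.6° Ω.
Step 4 — Power factor: PF = cos(φ) = Re(Z)/|Z| = 50/150.64 = 0.3319.
Step 5 — Type: Im(Z) = -142.1 ⇒ leading (phase φ = -70.6°).

PF = 0.3319 (leading, φ = -70.6°)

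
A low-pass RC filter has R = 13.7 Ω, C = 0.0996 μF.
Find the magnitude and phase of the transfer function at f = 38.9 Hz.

Step 1 — Angular frequency: ω = 2π·38.9 = 244.4 rad/s.
Step 2 — Transfer function: H(jω) = 1/(1 + jωRC).
Step 3 — Denominator: 1 + jωRC = 1 + j·244.4·13.7·9.96e-08 = 1 + j0.0003335.
Step 4 — H = 1 - j0.0003335.
Step 5 — Magnitude: |H| = 1 (-0.0 dB); phase: φ = -0.0°.

|H| = 1 (-0.0 dB), φ = -0.0°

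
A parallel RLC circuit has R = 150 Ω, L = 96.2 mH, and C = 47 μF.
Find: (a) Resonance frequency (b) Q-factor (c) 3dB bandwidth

Step 1 — Resonance: ω₀ = 1/√(LC) = 1/√(0.0962·4.7e-05) = 470.3 rad/s.
Step 2 — f₀ = ω₀/(2π) = 74.85 Hz.
Step 3 — Parallel Q: Q = R/(ω₀L) = 150/(470.3·0.0962) = 3.316.
Step 4 — Bandwidth: Δω = ω₀/Q = 141.8 rad/s; BW = Δω/(2π) = 22.58 Hz.

(a) f₀ = 74.85 Hz  (b) Q = 3.316  (c) BW = 22.58 Hz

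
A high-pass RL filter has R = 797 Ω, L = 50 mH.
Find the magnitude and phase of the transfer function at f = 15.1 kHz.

Step 1 — Angular frequency: ω = 2π·1.51e+04 = 9.488e+04 rad/s.
Step 2 — Transfer function: H(jω) = jωL/(R + jωL).
Step 3 — Numerator jωL = j·4744; denominator R + jωL = 797 + j4744.
Step 4 — H = 0.9725 + j0.1634.
Step 5 — Magnitude: |H| = 0.9862 (-0.1 dB); phase: φ = 9.5°.

|H| = 0.9862 (-0.1 dB), φ = 9.5°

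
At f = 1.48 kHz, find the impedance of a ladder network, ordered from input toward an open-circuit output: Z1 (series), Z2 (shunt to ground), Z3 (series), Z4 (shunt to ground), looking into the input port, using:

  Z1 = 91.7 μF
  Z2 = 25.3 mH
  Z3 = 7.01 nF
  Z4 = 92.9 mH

Step 1 — Angular frequency: ω = 2π·f = 2π·1480 = 9299 rad/s.
Step 2 — Component impedances:
  Z1: Z = 1/(jωC) = -j/(ω·C) = 0 - j1.173 Ω
  Z2: Z = jωL = j·9299·0.0253 = 0 + j235.3 Ω
  Z3: Z = 1/(jωC) = -j/(ω·C) = 0 - j1.534e+04 Ω
  Z4: Z = jωL = j·9299·0.0929 = 0 + j863.9 Ω
Step 3 — Ladder network (open output): work backward from the far end, alternating series and parallel combinations. Z_in = 0 + j238 Ω = 238∠90.0° Ω.

Z = 0 + j238 Ω = 238∠90.0° Ω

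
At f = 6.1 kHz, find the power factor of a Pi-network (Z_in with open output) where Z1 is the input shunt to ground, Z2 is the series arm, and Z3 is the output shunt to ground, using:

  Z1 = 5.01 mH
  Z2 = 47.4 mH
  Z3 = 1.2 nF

Step 1 — Angular frequency: ω = 2π·f = 2π·6100 = 3.833e+04 rad/s.
Step 2 — Component impedances:
  Z1: Z = jωL = j·3.833e+04·0.00501 = 0 + j192 Ω
  Z2: Z = jωL = j·3.833e+04·0.0474 = 0 + j1817 Ω
  Z3: Z = 1/(jωC) = -j/(ω·C) = 0 - j2.174e+04 Ω
Step 3 — With open output, the series arm Z2 and the output shunt Z3 appear in series to ground: Z2 + Z3 = 0 - j1.993e+04 Ω.
Step 4 — Parallel with input shunt Z1: Z_in = Z1 || (Z2 + Z3) = 0 + j193.9 Ω = 193.9∠90.0° Ω.
Step 5 — Power factor: PF = cos(φ) = Re(Z)/|Z| = -0/193.9 = -0.
Step 6 — Type: Im(Z) = 193.9 ⇒ lagging (phase φ = 90.0°).

PF = -0 (lagging, φ = 90.0°)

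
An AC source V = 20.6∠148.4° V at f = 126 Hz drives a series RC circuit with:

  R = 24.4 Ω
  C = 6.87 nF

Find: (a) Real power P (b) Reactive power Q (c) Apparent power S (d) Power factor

Step 1 — Angular frequency: ω = 2π·f = 2π·126 = 791.7 rad/s.
Step 2 — Component impedances:
  R: Z = R = 24.4 Ω
  C: Z = 1/(jωC) = -j/(ω·C) = 0 - j1.839e+05 Ω
Step 3 — Series combination: Z_total = R + C = 24.4 - j1.839e+05 Ω = 1.839e+05∠-90.0° Ω.
Step 4 — Source phasor: V = 20.6∠148.4° V = -17.55 + j10.79 V.
Step 5 — Current: I = V / Z = -5.872e-05 - j9.542e-05 A = 0.000112∠-121.6° A.
Step 6 — Complex power: S = V·I* = 3.063e-07 - j0.002308 VA.
Step 7 — Real power: P = Re(S) = 3.063e-07 W.
Step 8 — Reactive power: Q = Im(S) = -0.002308 VAR.
Step 9 — Apparent power: |S| = 0.002308 VA.
Step 10 — Power factor: PF = P/|S| = 0.0001327 (leading).

(a) P = 3.063e-07 W  (b) Q = -0.002308 VAR  (c) S = 0.002308 VA  (d) PF = 0.0001327 (leading)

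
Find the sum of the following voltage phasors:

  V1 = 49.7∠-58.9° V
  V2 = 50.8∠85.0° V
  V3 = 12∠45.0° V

Step 1 — Convert each phasor to rectangular form:
  V1 = 49.7·(cos(-58.9°) + j·sin(-58.9°)) = 25.67 - j42.56 V
  V2 = 50.8·(cos(85.0°) + j·sin(85.0°)) = 4.428 + j50.61 V
  V3 = 12·(cos(45.0°) + j·sin(45.0°)) = 8.485 + j8.485 V
Step 2 — Sum components: V_total = 38.58 + j16.54 V.
Step 3 — Convert to polar: |V_total| = 41.98 V, ∠V_total = 23.2°.

V_total = 41.98∠23.2° V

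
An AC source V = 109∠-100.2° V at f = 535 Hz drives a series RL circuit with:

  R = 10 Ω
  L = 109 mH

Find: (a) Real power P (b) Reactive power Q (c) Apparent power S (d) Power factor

Step 1 — Angular frequency: ω = 2π·f = 2π·535 = 3362 rad/s.
Step 2 — Component impedances:
  R: Z = R = 10 Ω
  L: Z = jωL = j·3362·0.109 = 0 + j366.4 Ω
Step 3 — Series combination: Z_total = R + L = 10 + j366.4 Ω = 366.5∠88.4° Ω.
Step 4 — Source phasor: V = 109∠-100.2° V = -19.3 - j107.3 V.
Step 5 — Current: I = V / Z = -0.294 + j0.04466 A = 0.2974∠171.4° A.
Step 6 — Complex power: S = V·I* = 0.8843 + j32.4 VA.
Step 7 — Real power: P = Re(S) = 0.8843 W.
Step 8 — Reactive power: Q = Im(S) = 32.4 VAR.
Step 9 — Apparent power: |S| = 32.41 VA.
Step 10 — Power factor: PF = P/|S| = 0.02728 (lagging).

(a) P = 0.8843 W  (b) Q = 32.4 VAR  (c) S = 32.41 VA  (d) PF = 0.02728 (lagging)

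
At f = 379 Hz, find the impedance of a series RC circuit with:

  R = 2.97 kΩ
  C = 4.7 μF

Step 1 — Angular frequency: ω = 2π·f = 2π·379 = 2381 rad/s.
Step 2 — Component impedances:
  R: Z = R = 2970 Ω
  C: Z = 1/(jωC) = -j/(ω·C) = 0 - j89.35 Ω
Step 3 — Series combination: Z_total = R + C = 2970 - j89.35 Ω = 2971∠-1.7° Ω.

Z = 2970 - j89.35 Ω = 2971∠-1.7° Ω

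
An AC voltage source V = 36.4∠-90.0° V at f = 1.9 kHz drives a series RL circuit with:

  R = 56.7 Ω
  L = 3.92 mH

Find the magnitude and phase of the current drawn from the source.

Step 1 — Angular frequency: ω = 2π·f = 2π·1900 = 1.194e+04 rad/s.
Step 2 — Component impedances:
  R: Z = R = 56.7 Ω
  L: Z = jωL = j·1.194e+04·0.00392 = 0 + j46.8 Ω
Step 3 — Series combination: Z_total = R + L = 56.7 + j46.8 Ω = 73.52∠39.5° Ω.
Step 4 — Source phasor: V = 36.4∠-90.0° V = 0 - j36.4 V.
Step 5 — Ohm's law: I = V / Z_total = (0 - j36.4) / (56.7 + j46.8) = -0.3152 - j0.3819 A.
Step 6 — Convert to polar: |I| = 0.4951 A, ∠I = -129.5°.

I = 0.4951∠-129.5° A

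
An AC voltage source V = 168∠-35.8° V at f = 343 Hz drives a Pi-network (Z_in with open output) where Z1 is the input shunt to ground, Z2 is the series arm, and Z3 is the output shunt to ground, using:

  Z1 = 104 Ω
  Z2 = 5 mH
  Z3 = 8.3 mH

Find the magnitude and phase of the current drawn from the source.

Step 1 — Angular frequency: ω = 2π·f = 2π·343 = 2155 rad/s.
Step 2 — Component impedances:
  Z1: Z = R = 104 Ω
  Z2: Z = jωL = j·2155·0.005 = 0 + j10.78 Ω
  Z3: Z = jωL = j·2155·0.0083 = 0 + j17.89 Ω
Step 3 — With open output, the series arm Z2 and the output shunt Z3 appear in series to ground: Z2 + Z3 = 0 + j28.66 Ω.
Step 4 — Parallel with input shunt Z1: Z_in = Z1 || (Z2 + Z3) = 7.342 + j26.64 Ω = 27.63∠74.6° Ω.
Step 5 — Source phasor: V = 168∠-35.8° V = 136.3 - j98.27 V.
Step 6 — Ohm's law: I = V / Z_total = (136.3 - j98.27) / (7.342 + j26.64) = -2.118 - j5.699 A.
Step 7 — Convert to polar: |I| = 6.08 A, ∠I = -110.4°.

I = 6.08∠-110.4° A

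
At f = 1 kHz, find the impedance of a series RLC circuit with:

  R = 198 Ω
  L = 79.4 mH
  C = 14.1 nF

Step 1 — Angular frequency: ω = 2π·f = 2π·1000 = 6283 rad/s.
Step 2 — Component impedances:
  R: Z = R = 198 Ω
  L: Z = jωL = j·6283·0.0794 = 0 + j498.9 Ω
  C: Z = 1/(jωC) = -j/(ω·C) = 0 - j1.129e+04 Ω
Step 3 — Series combination: Z_total = R + L + C = 198 - j1.079e+04 Ω = 1.079e+04∠-88.9° Ω.

Z = 198 - j1.079e+04 Ω = 1.079e+04∠-88.9° Ω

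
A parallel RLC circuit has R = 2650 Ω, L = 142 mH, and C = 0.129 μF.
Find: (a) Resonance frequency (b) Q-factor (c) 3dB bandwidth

Step 1 — Resonance: ω₀ = 1/√(LC) = 1/√(0.142·1.29e-07) = 7389 rad/s.
Step 2 — f₀ = ω₀/(2π) = 1176 Hz.
Step 3 — Parallel Q: Q = R/(ω₀L) = 2650/(7389·0.142) = 2.526.
Step 4 — Bandwidth: Δω = ω₀/Q = 2925 rad/s; BW = Δω/(2π) = 465.6 Hz.

(a) f₀ = 1176 Hz  (b) Q = 2.526  (c) BW = 465.6 Hz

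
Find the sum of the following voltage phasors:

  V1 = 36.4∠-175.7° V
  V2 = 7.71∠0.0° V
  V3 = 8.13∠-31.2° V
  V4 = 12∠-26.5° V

Step 1 — Convert each phasor to rectangular form:
  V1 = 36.4·(cos(-175.7°) + j·sin(-175.7°)) = -36.3 - j2.729 V
  V2 = 7.71·(cos(0.0°) + j·sin(0.0°)) = 7.71 V
  V3 = 8.13·(cos(-31.2°) + j·sin(-31.2°)) = 6.954 - j4.212 V
  V4 = 12·(cos(-26.5°) + j·sin(-26.5°)) = 10.74 - j5.354 V
Step 2 — Sum components: V_total = -10.89 - j12.3 V.
Step 3 — Convert to polar: |V_total| = 16.43 V, ∠V_total = -131.5°.

V_total = 16.43∠-131.5° V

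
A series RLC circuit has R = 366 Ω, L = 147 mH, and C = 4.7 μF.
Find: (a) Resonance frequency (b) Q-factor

Step 1 — Resonance condition Im(Z)=0 gives ω₀ = 1/√(LC).
Step 2 — ω₀ = 1/√(0.147·4.7e-06) = 1203 rad/s.
Step 3 — f₀ = ω₀/(2π) = 191.5 Hz.
Step 4 — Series Q: Q = ω₀L/R = 1203·0.147/366 = 0.4832.

(a) f₀ = 191.5 Hz  (b) Q = 0.4832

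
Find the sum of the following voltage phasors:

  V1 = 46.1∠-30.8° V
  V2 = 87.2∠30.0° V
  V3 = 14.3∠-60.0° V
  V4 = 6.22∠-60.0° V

Step 1 — Convert each phasor to rectangular form:
  V1 = 46.1·(cos(-30.8°) + j·sin(-30.8°)) = 39.6 - j23.61 V
  V2 = 87.2·(cos(30.0°) + j·sin(30.0°)) = 75.52 + j43.6 V
  V3 = 14.3·(cos(-60.0°) + j·sin(-60.0°)) = 7.15 - j12.38 V
  V4 = 6.22·(cos(-60.0°) + j·sin(-60.0°)) = 3.11 - j5.387 V
Step 2 — Sum components: V_total = 125.4 + j2.224 V.
Step 3 — Convert to polar: |V_total| = 125.4 V, ∠V_total = 1.0°.

V_total = 125.4∠1.0° V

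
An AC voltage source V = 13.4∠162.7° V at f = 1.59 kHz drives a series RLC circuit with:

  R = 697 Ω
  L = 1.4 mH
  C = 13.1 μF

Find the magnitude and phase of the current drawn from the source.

Step 1 — Angular frequency: ω = 2π·f = 2π·1590 = 9990 rad/s.
Step 2 — Component impedances:
  R: Z = R = 697 Ω
  L: Z = jωL = j·9990·0.0014 = 0 + j13.99 Ω
  C: Z = 1/(jωC) = -j/(ω·C) = 0 - j7.641 Ω
Step 3 — Series combination: Z_total = R + L + C = 697 + j6.345 Ω = 697∠0.5° Ω.
Step 4 — Source phasor: V = 13.4∠162.7° V = -12.79 + j3.985 V.
Step 5 — Ohm's law: I = V / Z_total = (-12.79 + j3.985) / (697 + j6.345) = -0.0183 + j0.005884 A.
Step 6 — Convert to polar: |I| = 0.01922 A, ∠I = 162.2°.

I = 0.01922∠162.2° A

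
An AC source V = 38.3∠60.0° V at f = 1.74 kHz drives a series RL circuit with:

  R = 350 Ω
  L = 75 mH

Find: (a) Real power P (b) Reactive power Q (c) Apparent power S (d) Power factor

Step 1 — Angular frequency: ω = 2π·f = 2π·1740 = 1.093e+04 rad/s.
Step 2 — Component impedances:
  R: Z = R = 350 Ω
  L: Z = jωL = j·1.093e+04·0.075 = 0 + j820 Ω
Step 3 — Series combination: Z_total = R + L = 350 + j820 Ω = 891.5∠66.9° Ω.
Step 4 — Source phasor: V = 38.3∠60.0° V = 19.15 + j33.17 V.
Step 5 — Current: I = V / Z = 0.04265 - j0.00515 A = 0.04296∠-6.9° A.
Step 6 — Complex power: S = V·I* = 0.6459 + j1.513 VA.
Step 7 — Real power: P = Re(S) = 0.6459 W.
Step 8 — Reactive power: Q = Im(S) = 1.513 VAR.
Step 9 — Apparent power: |S| = 1.645 VA.
Step 10 — Power factor: PF = P/|S| = 0.3926 (lagging).

(a) P = 0.6459 W  (b) Q = 1.513 VAR  (c) S = 1.645 VA  (d) PF = 0.3926 (lagging)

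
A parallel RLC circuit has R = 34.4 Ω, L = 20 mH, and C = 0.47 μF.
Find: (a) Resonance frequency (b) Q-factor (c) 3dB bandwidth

Step 1 — Resonance: ω₀ = 1/√(LC) = 1/√(0.02·4.7e-07) = 1.031e+04 rad/s.
Step 2 — f₀ = ω₀/(2π) = 1642 Hz.
Step 3 — Parallel Q: Q = R/(ω₀L) = 34.4/(1.031e+04·0.02) = 0.1668.
Step 4 — Bandwidth: Δω = ω₀/Q = 6.185e+04 rad/s; BW = Δω/(2π) = 9844 Hz.

(a) f₀ = 1642 Hz  (b) Q = 0.1668  (c) BW = 9844 Hz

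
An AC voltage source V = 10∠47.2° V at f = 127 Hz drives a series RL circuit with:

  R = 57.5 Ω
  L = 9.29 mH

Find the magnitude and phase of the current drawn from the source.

Step 1 — Angular frequency: ω = 2π·f = 2π·127 = 798 rad/s.
Step 2 — Component impedances:
  R: Z = R = 57.5 Ω
  L: Z = jωL = j·798·0.00929 = 0 + j7.413 Ω
Step 3 — Series combination: Z_total = R + L = 57.5 + j7.413 Ω = 57.98∠7.3° Ω.
Step 4 — Source phasor: V = 10∠47.2° V = 6.794 + j7.337 V.
Step 5 — Ohm's law: I = V / Z_total = (6.794 + j7.337) / (57.5 + j7.413) = 0.1324 + j0.1105 A.
Step 6 — Convert to polar: |I| = 0.1725 A, ∠I = 39.9°.

I = 0.1725∠39.9° A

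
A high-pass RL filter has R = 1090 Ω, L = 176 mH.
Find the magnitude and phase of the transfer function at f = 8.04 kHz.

Step 1 — Angular frequency: ω = 2π·8040 = 5.052e+04 rad/s.
Step 2 — Transfer function: H(jω) = jωL/(R + jωL).
Step 3 — Numerator jωL = j·8891; denominator R + jωL = 1090 + j8891.
Step 4 — H = 0.9852 + j0.1208.
Step 5 — Magnitude: |H| = 0.9926 (-0.1 dB); phase: φ = 7.0°.

|H| = 0.9926 (-0.1 dB), φ = 7.0°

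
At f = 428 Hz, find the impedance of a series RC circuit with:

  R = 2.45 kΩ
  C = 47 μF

Step 1 — Angular frequency: ω = 2π·f = 2π·428 = 2689 rad/s.
Step 2 — Component impedances:
  R: Z = R = 2450 Ω
  C: Z = 1/(jωC) = -j/(ω·C) = 0 - j7.912 Ω
Step 3 — Series combination: Z_total = R + C = 2450 - j7.912 Ω = 2450∠-0.2° Ω.

Z = 2450 - j7.912 Ω = 2450∠-0.2° Ω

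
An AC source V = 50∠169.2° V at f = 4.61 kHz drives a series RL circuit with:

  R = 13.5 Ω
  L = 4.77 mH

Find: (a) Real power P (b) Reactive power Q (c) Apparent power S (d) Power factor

Step 1 — Angular frequency: ω = 2π·f = 2π·4610 = 2.897e+04 rad/s.
Step 2 — Component impedances:
  R: Z = R = 13.5 Ω
  L: Z = jωL = j·2.897e+04·0.00477 = 0 + j138.2 Ω
Step 3 — Series combination: Z_total = R + L = 13.5 + j138.2 Ω = 138.8∠84.4° Ω.
Step 4 — Source phasor: V = 50∠169.2° V = -49.11 + j9.369 V.
Step 5 — Current: I = V / Z = 0.03276 + j0.3587 A = 0.3602∠84.8° A.
Step 6 — Complex power: S = V·I* = 1.751 + j17.92 VA.
Step 7 — Real power: P = Re(S) = 1.751 W.
Step 8 — Reactive power: Q = Im(S) = 17.92 VAR.
Step 9 — Apparent power: |S| = 18.01 VA.
Step 10 — Power factor: PF = P/|S| = 0.09725 (lagging).

(a) P = 1.751 W  (b) Q = 17.92 VAR  (c) S = 18.01 VA  (d) PF = 0.09725 (lagging)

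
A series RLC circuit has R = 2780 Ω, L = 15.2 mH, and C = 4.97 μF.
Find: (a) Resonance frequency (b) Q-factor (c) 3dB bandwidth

Step 1 — Resonance condition Im(Z)=0 gives ω₀ = 1/√(LC).
Step 2 — ω₀ = 1/√(0.0152·4.97e-06) = 3638 rad/s.
Step 3 — f₀ = ω₀/(2π) = 579.1 Hz.
Step 4 — Series Q: Q = ω₀L/R = 3638·0.0152/2780 = 0.01989.
Step 5 — 3dB bandwidth: Δω = ω₀/Q = 1.829e+05 rad/s; BW = Δω/(2π) = 2.911e+04 Hz.

(a) f₀ = 579.1 Hz  (b) Q = 0.01989  (c) BW = 2.911e+04 Hz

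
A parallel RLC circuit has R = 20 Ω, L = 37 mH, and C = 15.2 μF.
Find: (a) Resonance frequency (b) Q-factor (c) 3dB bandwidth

Step 1 — Resonance: ω₀ = 1/√(LC) = 1/√(0.037·1.52e-05) = 1333 rad/s.
Step 2 — f₀ = ω₀/(2π) = 212.2 Hz.
Step 3 — Parallel Q: Q = R/(ω₀L) = 20/(1333·0.037) = 0.4054.
Step 4 — Bandwidth: Δω = ω₀/Q = 3289 rad/s; BW = Δω/(2π) = 523.5 Hz.

(a) f₀ = 212.2 Hz  (b) Q = 0.4054  (c) BW = 523.5 Hz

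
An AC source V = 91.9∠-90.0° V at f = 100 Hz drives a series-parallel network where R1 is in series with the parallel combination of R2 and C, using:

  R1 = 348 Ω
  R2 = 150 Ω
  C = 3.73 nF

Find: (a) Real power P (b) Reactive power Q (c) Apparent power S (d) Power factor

Step 1 — Angular frequency: ω = 2π·f = 2π·100 = 628.3 rad/s.
Step 2 — Component impedances:
  R1: Z = R = 348 Ω
  R2: Z = R = 150 Ω
  C: Z = 1/(jωC) = -j/(ω·C) = 0 - j4.267e+05 Ω
Step 3 — Parallel branch: R2 || C = 1/(1/R2 + 1/C) = 150 - j0.05273 Ω.
Step 4 — Series with R1: Z_total = R1 + (R2 || C) = 498 - j0.05273 Ω = 498∠-0.0° Ω.
Step 5 — Source phasor: V = 91.9∠-90.0° V = 0 - j91.9 V.
Step 6 — Current: I = V / Z = 1.954e-05 - j0.1845 A = 0.1845∠-90.0° A.
Step 7 — Complex power: S = V·I* = 16.96 - j0.001796 VA.
Step 8 — Real power: P = Re(S) = 16.96 W.
Step 9 — Reactive power: Q = Im(S) = -0.001796 VAR.
Step 10 — Apparent power: |S| = 16.96 VA.
Step 11 — Power factor: PF = P/|S| = 1 (leading).

(a) P = 16.96 W  (b) Q = -0.001796 VAR  (c) S = 16.96 VA  (d) PF = 1 (leading)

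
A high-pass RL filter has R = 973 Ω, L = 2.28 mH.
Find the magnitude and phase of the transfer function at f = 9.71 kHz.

Step 1 — Angular frequency: ω = 2π·9710 = 6.101e+04 rad/s.
Step 2 — Transfer function: H(jω) = jωL/(R + jωL).
Step 3 — Numerator jωL = j·139.1; denominator R + jωL = 973 + j139.1.
Step 4 — H = 0.02003 + j0.1401.
Step 5 — Magnitude: |H| = 0.1415 (-17.0 dB); phase: φ = 81.9°.

|H| = 0.1415 (-17.0 dB), φ = 81.9°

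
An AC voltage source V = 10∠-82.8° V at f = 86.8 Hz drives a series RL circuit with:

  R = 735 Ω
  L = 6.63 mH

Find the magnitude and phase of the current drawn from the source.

Step 1 — Angular frequency: ω = 2π·f = 2π·86.8 = 545.4 rad/s.
Step 2 — Component impedances:
  R: Z = R = 735 Ω
  L: Z = jωL = j·545.4·0.00663 = 0 + j3.616 Ω
Step 3 — Series combination: Z_total = R + L = 735 + j3.616 Ω = 735∠0.3° Ω.
Step 4 — Source phasor: V = 10∠-82.8° V = 1.253 - j9.921 V.
Step 5 — Ohm's law: I = V / Z_total = (1.253 - j9.921) / (735 + j3.616) = 0.001639 - j0.01351 A.
Step 6 — Convert to polar: |I| = 0.01361 A, ∠I = -83.1°.

I = 0.01361∠-83.1° A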